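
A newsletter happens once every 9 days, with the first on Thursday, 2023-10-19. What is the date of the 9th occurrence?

The 9th occurrence is 8 intervals after the first: 8 × 9 = 72 days after 2023-10-19.
October has 31 days — 12 days to the end of October leaves 60.
November has 30 days (30 left).
30 days into December → 2023-12-30.

2023-12-30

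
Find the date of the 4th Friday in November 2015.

2015-11-27

November 2015 begins on a Sunday, so the first Friday is November 6 (5 days later).
The 4th Friday is 3 weeks later: 6 + 21 = 27.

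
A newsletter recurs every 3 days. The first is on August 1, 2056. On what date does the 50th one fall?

December 26, 2056

The 50th occurrence is 49 intervals after the first: 49 × 3 = 147 days after August 1, 2056.
August has 31 days — 30 days to the end of August leaves 117.
September has 30 days (87 left).
October has 31 days (56 left).
November has 30 days (26 left).
26 days into December → December 26, 2056.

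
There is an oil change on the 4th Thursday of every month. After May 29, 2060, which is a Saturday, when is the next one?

June 24, 2060

May 2060 starts on a Saturday; its first Thursday is the 6th, so the 4th Thursday is the 27th — May 27, 2060.
That is not after May 29, 2060, so look at June 2060.
June 2060 starts on a Tuesday; its first Thursday is the 3rd, so the 4th Thursday is the 24th — June 24, 2060.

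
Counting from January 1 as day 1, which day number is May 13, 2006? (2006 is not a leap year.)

133

Days in months before May: 31 + 28 + 31 + 30 = 120.
Plus 13 days into May → day 133.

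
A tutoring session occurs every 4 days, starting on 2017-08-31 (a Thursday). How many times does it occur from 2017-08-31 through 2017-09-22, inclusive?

Occurrences land 4·i days after 2017-08-31 for i = 0, 1, 2, …
The window opens on the start date, so the first occurrence inside is #1 on 2017-08-31.
2017-09-22 is 22 days after the start; 22 ÷ 4 = 5 remainder 2. Last occurrence in the window: #6 on 2017-09-20.
Occurrences #1 through #6: 6 in total.

6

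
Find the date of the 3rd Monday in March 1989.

20 March 1989

The first Monday of March 1989 is March 6.
The 3rd Monday is 2 weeks later: 6 + 14 = 20.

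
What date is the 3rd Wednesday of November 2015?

The first Wednesday of November 2015 is November 4.
The 3rd Wednesday is 2 weeks later: 4 + 14 = 18.

18 November 2015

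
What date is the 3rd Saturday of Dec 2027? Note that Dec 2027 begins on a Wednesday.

Dec 18, 2027

Dec 2027 begins on a Wednesday, so the first Saturday is Dec 4 (3 days later).
The 3rd Saturday is 2 weeks later: 4 + 14 = 18.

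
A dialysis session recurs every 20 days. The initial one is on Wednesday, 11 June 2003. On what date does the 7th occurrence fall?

9 October 2003

The 7th occurrence is 6 intervals after the first: 6 × 20 = 120 days after 11 June 2003.
June has 30 days — 19 days to the end of June leaves 101.
July has 31 days (70 left).
August has 31 days (39 left).
September has 30 days (9 left).
9 days into October → 9 October 2003.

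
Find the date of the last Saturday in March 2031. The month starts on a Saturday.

2031-03-29

March 2031 begins on a Saturday, so the first Saturday is March 1.
March 2031 has 31 days. Adding weeks: 1, 8, 15, 22, 29 — the last one ≤ 31 is the 29th.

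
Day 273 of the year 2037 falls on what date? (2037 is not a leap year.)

September 30, 2037

January has 31 days (273 − 31 = 242 remain).
February has 28 days (242 − 28 = 214 remain).
March has 31 days (214 − 31 = 183 remain).
April has 30 days (183 − 30 = 153 remain).
May has 31 days (153 − 31 = 122 remain).
June has 30 days (122 − 30 = 92 remain).
July has 31 days (92 − 31 = 61 remain).
August has 31 days (61 − 31 = 30 remain).
30 into September → September 30.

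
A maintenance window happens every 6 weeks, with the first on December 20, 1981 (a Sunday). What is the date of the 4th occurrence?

April 25, 1982

The 4th occurrence is 3 intervals after the first: 3 × 42 = 126 days after December 20, 1981.
December has 31 days — 11 days to the end of December leaves 115.
January has 31 days (84 left).
February has 28 days (56 left).
March has 31 days (25 left).
25 days into April → April 25, 1982.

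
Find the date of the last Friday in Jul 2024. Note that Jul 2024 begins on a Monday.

Jul 2024 begins on a Monday, so the first Friday is Jul 5 (4 days later).
Jul 2024 has 31 days. Adding weeks: 5, 12, 19, 26 — the last one ≤ 31 is the 26th.

Jul 26, 2024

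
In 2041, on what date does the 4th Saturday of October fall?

26 October 2041

The first Saturday of October 2041 is October 5.
The 4th Saturday is 3 weeks later: 5 + 21 = 26.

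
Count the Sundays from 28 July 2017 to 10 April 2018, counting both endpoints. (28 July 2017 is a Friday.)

37

28 July 2017 is a Friday; the first Sunday on or after it is 30 July 2017 (2 days later).
From 30 July 2017 to 10 April 2018: 1 + 31 + 30 + 31 + 30 + 31 + 31 + 28 + 31 + 10 = 254 days (rest of July, August, September, October, November, December, January, February, March, April).
254 ÷ 7 = 36 full weeks with remainder 2, so 36 more Sundays after the first → 37.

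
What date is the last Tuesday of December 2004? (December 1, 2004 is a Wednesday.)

December 2004 begins on a Wednesday, so the first Tuesday is December 7 (6 days later).
December 2004 has 31 days. Adding weeks: 7, 14, 21, 28 — the last one ≤ 31 is the 28th.

28 December 2004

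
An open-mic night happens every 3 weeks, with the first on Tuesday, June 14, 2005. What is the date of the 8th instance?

The 8th occurrence is 7 intervals after the first: 7 × 21 = 147 days after June 14, 2005.
June has 30 days — 16 days to the end of June leaves 131.
July has 31 days (100 left).
August has 31 days (69 left).
September has 30 days (39 left).
October has 31 days (8 left).
8 days into November → November 8, 2005.

November 8, 2005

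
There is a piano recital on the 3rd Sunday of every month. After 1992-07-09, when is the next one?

1992-07-19

July 1992 starts on a Wednesday; its first Sunday is the 5th, so the 3rd Sunday is the 19th — 1992-07-19.
1992-07-19 is after 1992-07-09, so that is the next one.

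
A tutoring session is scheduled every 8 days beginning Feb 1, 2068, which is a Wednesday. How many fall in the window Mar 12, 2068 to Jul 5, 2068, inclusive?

Occurrences land 8·i days after Feb 1, 2068 for i = 0, 1, 2, …
Mar 12, 2068 is 40 days after the start; 40 ÷ 8 = 5 remainder 0. First occurrence in the window: #6 on Mar 12, 2068 (5×8 = 40 days in).
Jul 5, 2068 is 155 days after the start; 155 ÷ 8 = 19 remainder 3. Last occurrence in the window: #20 on Jul 2, 2068.
Occurrences #6 through #20: 15 in total.

15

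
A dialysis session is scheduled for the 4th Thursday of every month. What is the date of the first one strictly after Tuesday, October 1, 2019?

October 24, 2019

October 2019 starts on a Tuesday; its first Thursday is the 3rd, so the 4th Thursday is the 24th — October 24, 2019.
October 24, 2019 is after October 1, 2019, so that is the next one.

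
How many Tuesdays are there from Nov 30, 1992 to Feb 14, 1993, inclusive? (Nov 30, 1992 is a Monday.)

Nov 30, 1992 is a Monday; the first Tuesday on or after it is Dec 1, 1992 (1 day later).
From Dec 1, 1992 to Feb 14, 1993: 30 + 31 + 14 = 75 days (rest of Dec, Jan, Feb).
75 ÷ 7 = 10 full weeks with remainder 5, so 10 more Tuesdays after the first → 11.

11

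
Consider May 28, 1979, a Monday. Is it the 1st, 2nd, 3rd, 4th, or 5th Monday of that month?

4th

Day 28 falls in week ⌈28/7⌉ of the month.
Days 1–7 hold the 1st Monday, 8–14 the 2nd, 15–21 the 3rd, 22–28 the 4th, 29–31 the 5th.
28 is in the range for the 4th.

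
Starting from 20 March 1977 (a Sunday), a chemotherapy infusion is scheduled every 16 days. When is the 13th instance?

28 September 1977

The 13th occurrence is 12 intervals after the first: 12 × 16 = 192 days after 20 March 1977.
March has 31 days — 11 days to the end of March leaves 181.
April has 30 days (151 left).
May has 31 days (120 left).
June has 30 days (90 left).
July has 31 days (59 left).
August has 31 days (28 left).
28 days into September → 28 September 1977.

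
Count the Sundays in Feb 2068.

4

Feb 1, 2068 is a Wednesday; the first Sunday on or after it is Feb 5, 2068 (4 days later).
From Feb 5, 2068 to Feb 29, 2068 is 29 − 5 = 24 days.
24 ÷ 7 = 3 full weeks with remainder 3, so 3 more Sundays after the first → 4.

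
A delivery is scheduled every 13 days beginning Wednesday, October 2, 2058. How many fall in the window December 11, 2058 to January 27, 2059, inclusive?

4

Occurrences land 13·i days after October 2, 2058 for i = 0, 1, 2, …
December 11, 2058 is 70 days after the start; 70 ÷ 13 = 5 remainder 5; since the remainder is 5, round up to i = 6. First occurrence in the window: #7 on December 19, 2058 (6×13 = 78 days in).
January 27, 2059 is 117 days after the start; 117 ÷ 13 = 9 remainder 0. Last occurrence in the window: #10 on January 27, 2059.
Occurrences #7 through #10: 4 in total.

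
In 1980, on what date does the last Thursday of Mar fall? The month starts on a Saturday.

Mar 27, 1980

Mar 1980 begins on a Saturday, so the first Thursday is Mar 6 (5 days later).
Mar 1980 has 31 days. Adding weeks: 6, 13, 20, 27 — the last one ≤ 31 is the 27th.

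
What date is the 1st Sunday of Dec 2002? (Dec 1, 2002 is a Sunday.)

Dec 2002 begins on a Sunday, so the first Sunday is Dec 1.

Dec 1, 2002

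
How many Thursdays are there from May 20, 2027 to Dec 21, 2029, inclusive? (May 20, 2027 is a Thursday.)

May 20, 2027 is a Thursday; the first Thursday on or after it is May 20, 2027.
From May 20, 2027 to Dec 21, 2029: 225 + 366 + 355 = 946 days (rest of 2027, 2028, to Dec 21, 2029 in 2029).
946 ÷ 7 = 135 full weeks with remainder 1, so 135 more Thursdays after the first → 136.

136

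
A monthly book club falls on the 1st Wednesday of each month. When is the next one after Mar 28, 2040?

Apr 4, 2040

Mar 2040 starts on a Thursday, so its 1st Wednesday is Mar 7, 2040 (6 days in).
That is not after Mar 28, 2040, so look at Apr 2040.
Apr 2040 starts on a Sunday, so its 1st Wednesday is Apr 4, 2040 (3 days in).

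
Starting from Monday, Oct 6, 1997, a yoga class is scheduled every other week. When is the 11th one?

Feb 23, 1998

The 11th occurrence is 10 intervals after the first: 10 × 14 = 140 days after Oct 6, 1997.
Oct has 31 days — 25 days to the end of Oct leaves 115.
Nov has 30 days (85 left).
Dec has 31 days (54 left).
Jan has 31 days (23 left).
23 days into Feb → Feb 23, 1998.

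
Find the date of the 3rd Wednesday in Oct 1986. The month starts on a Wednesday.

Oct 1986 begins on a Wednesday, so the first Wednesday is Oct 1.
The 3rd Wednesday is 2 weeks later: 1 + 14 = 15.

Oct 15, 1986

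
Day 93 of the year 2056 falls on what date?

January has 31 days (93 − 31 = 62 remain).
February has 29 days (62 − 29 = 33 remain).
March has 31 days (33 − 31 = 2 remain).
2 into April → April 2.

2 April 2056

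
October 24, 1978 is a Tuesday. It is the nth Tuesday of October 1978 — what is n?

4th

Day 24 falls in week ⌈24/7⌉ of the month.
Days 1–7 hold the 1st Tuesday, 8–14 the 2nd, 15–21 the 3rd, 22–28 the 4th, 29–31 the 5th.
24 is in the range for the 4th.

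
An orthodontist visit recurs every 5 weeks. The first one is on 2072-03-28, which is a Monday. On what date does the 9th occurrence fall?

The 9th occurrence is 8 intervals after the first: 8 × 35 = 280 days after 2072-03-28.
March has 31 days — 3 days to the end of March leaves 277.
April has 30 days (247 left).
May has 31 days (216 left).
June has 30 days (186 left).
July has 31 days (155 left).
August has 31 days (124 left).
September has 30 days (94 left).
October has 31 days (63 left).
November has 30 days (33 left).
December has 31 days (2 left).
2 days into January → 2073-01-02.

2073-01-02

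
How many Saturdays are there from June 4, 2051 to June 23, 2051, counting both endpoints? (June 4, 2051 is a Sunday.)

2

June 4, 2051 is a Sunday; the first Saturday on or after it is June 10, 2051 (6 days later).
From June 10, 2051 to June 23, 2051 is 23 − 10 = 13 days.
13 ÷ 7 = 1 full weeks with remainder 6, so 1 more Saturdays after the first → 2.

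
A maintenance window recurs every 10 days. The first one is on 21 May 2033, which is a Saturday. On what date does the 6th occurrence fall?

10 July 2033

The 6th occurrence is 5 intervals after the first: 5 × 10 = 50 days after 21 May 2033.
May has 31 days — 10 days to the end of May leaves 40.
June has 30 days (10 left).
10 days into July → 10 July 2033.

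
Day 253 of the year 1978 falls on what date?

10 September 1978

January has 31 days (253 − 31 = 222 remain).
February has 28 days (222 − 28 = 194 remain).
March has 31 days (194 − 31 = 163 remain).
April has 30 days (163 − 30 = 133 remain).
May has 31 days (133 − 31 = 102 remain).
June has 30 days (102 − 30 = 72 remain).
July has 31 days (72 − 31 = 41 remain).
August has 31 days (41 − 31 = 10 remain).
10 into September → September 10.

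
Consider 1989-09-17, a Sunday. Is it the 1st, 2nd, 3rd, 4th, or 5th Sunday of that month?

3rd

Day 17 falls in week ⌈17/7⌉ of the month.
Days 1–7 hold the 1st Sunday, 8–14 the 2nd, 15–21 the 3rd, 22–28 the 4th, 29–31 the 5th.
17 is in the range for the 3rd.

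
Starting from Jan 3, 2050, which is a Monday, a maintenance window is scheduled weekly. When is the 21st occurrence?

May 23, 2050

The 21st occurrence is 20 intervals after the first: 20 × 7 = 140 days after Jan 3, 2050.
Jan has 31 days — 28 days to the end of Jan leaves 112.
Feb has 28 days (84 left).
Mar has 31 days (53 left).
Apr has 30 days (23 left).
23 days into May → May 23, 2050.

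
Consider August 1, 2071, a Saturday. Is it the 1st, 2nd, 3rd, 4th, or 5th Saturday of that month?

1st

Day 1 falls in week ⌈1/7⌉ of the month.
Days 1–7 hold the 1st Saturday, 8–14 the 2nd, 15–21 the 3rd, 22–28 the 4th, 29–31 the 5th.
1 is in the range for the 1st.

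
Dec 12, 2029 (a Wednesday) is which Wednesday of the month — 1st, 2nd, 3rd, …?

Day 12 falls in week ⌈12/7⌉ of the month.
Days 1–7 hold the 1st Wednesday, 8–14 the 2nd, 15–21 the 3rd, 22–28 the 4th, 29–31 the 5th.
12 is in the range for the 2nd.

2nd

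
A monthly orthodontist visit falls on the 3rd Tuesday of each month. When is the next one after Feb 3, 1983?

Feb 15, 1983

Feb 1983 starts on a Tuesday; its first Tuesday is the 1st, so the 3rd Tuesday is the 15th — Feb 15, 1983.
Feb 15, 1983 is after Feb 3, 1983, so that is the next one.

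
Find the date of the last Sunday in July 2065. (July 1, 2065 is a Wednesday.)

July 26, 2065

July 2065 begins on a Wednesday, so the first Sunday is July 5 (4 days later).
July 2065 has 31 days. Adding weeks: 5, 12, 19, 26 — the last one ≤ 31 is the 26th.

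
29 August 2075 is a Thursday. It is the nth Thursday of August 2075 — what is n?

Day 29 falls in week ⌈29/7⌉ of the month.
Days 1–7 hold the 1st Thursday, 8–14 the 2nd, 15–21 the 3rd, 22–28 the 4th, 29–31 the 5th.
29 is in the range for the 5th.

5th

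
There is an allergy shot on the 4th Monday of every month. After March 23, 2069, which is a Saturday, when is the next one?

March 25, 2069

March 2069 starts on a Friday; its first Monday is the 4th, so the 4th Monday is the 25th — March 25, 2069.
March 25, 2069 is after March 23, 2069, so that is the next one.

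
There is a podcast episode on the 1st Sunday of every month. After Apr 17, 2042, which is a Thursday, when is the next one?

Apr 2042 starts on a Tuesday, so its 1st Sunday is Apr 6, 2042 (5 days in).
That is not after Apr 17, 2042, so look at May 2042.
May 2042 starts on a Thursday, so its 1st Sunday is May 4, 2042 (3 days in).

May 4, 2042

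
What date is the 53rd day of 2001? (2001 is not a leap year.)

January has 31 days (53 − 31 = 22 remain).
22 into February → February 22.

February 22, 2001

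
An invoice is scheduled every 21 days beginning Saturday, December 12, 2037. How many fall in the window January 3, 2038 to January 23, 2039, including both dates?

Occurrences land 21·i days after December 12, 2037 for i = 0, 1, 2, …
January 3, 2038 is 22 days after the start; 22 ÷ 21 = 1 remainder 1; since the remainder is 1, round up to i = 2. First occurrence in the window: #3 on January 23, 2038 (2×21 = 42 days in).
January 23, 2039 is 407 days after the start; 407 ÷ 21 = 19 remainder 8. Last occurrence in the window: #20 on January 15, 2039.
Occurrences #3 through #20: 18 in total.

18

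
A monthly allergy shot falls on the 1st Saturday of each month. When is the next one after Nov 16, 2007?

Nov 2007 starts on a Thursday, so its 1st Saturday is Nov 3, 2007 (2 days in).
That is not after Nov 16, 2007, so look at Dec 2007.
Dec 2007 starts on a Saturday, so its 1st Saturday is Dec 1, 2007.

Dec 1, 2007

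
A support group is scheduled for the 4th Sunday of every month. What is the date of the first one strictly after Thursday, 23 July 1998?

July 1998 starts on a Wednesday; its first Sunday is the 5th, so the 4th Sunday is the 26th — 26 July 1998.
26 July 1998 is after 23 July 1998, so that is the next one.

26 July 1998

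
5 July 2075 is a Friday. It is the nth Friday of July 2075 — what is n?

1st

Day 5 falls in week ⌈5/7⌉ of the month.
Days 1–7 hold the 1st Friday, 8–14 the 2nd, 15–21 the 3rd, 22–28 the 4th, 29–31 the 5th.
5 is in the range for the 1st.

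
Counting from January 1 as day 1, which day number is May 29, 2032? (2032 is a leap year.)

150

Days in months before May: 31 + 29 + 31 + 30 = 121.
Plus 29 days into May → day 150.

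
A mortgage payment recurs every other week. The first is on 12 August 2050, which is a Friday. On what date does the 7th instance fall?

4 November 2050

The 7th occurrence is 6 intervals after the first: 6 × 14 = 84 days after 12 August 2050.
August has 31 days — 19 days to the end of August leaves 65.
September has 30 days (35 left).
October has 31 days (4 left).
4 days into November → 4 November 2050.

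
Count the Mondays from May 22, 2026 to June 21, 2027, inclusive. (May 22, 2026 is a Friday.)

May 22, 2026 is a Friday; the first Monday on or after it is May 25, 2026 (3 days later).
From May 25, 2026 to June 21, 2027: 220 + 172 = 392 days (rest of 2026, to June 21, 2027 in 2027).
392 ÷ 7 = 56 full weeks with remainder 0, so 56 more Mondays after the first → 57.

57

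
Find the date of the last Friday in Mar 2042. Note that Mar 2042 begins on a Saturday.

Mar 2042 begins on a Saturday, so the first Friday is Mar 7 (6 days later).
Mar 2042 has 31 days. Adding weeks: 7, 14, 21, 28 — the last one ≤ 31 is the 28th.

Mar 28, 2042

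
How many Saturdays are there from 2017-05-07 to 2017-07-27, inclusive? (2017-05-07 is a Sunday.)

2017-05-07 is a Sunday; the first Saturday on or after it is 2017-05-13 (6 days later).
From 2017-05-13 to 2017-07-27: 18 + 30 + 27 = 75 days (rest of May, June, July).
75 ÷ 7 = 10 full weeks with remainder 5, so 10 more Saturdays after the first → 11.

11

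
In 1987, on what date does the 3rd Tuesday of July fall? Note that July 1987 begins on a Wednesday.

July 21, 1987

July 1987 begins on a Wednesday, so the first Tuesday is July 7 (6 days later).
The 3rd Tuesday is 2 weeks later: 7 + 14 = 21.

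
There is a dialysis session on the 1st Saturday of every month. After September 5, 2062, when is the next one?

September 2062 starts on a Friday, so its 1st Saturday is September 2, 2062 (1 day in).
That is not after September 5, 2062, so look at October 2062.
October 2062 starts on a Sunday, so its 1st Saturday is October 7, 2062 (6 days in).

October 7, 2062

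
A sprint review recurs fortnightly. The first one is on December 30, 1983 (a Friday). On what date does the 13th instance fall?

The 13th occurrence is 12 intervals after the first: 12 × 14 = 168 days after December 30, 1983.
December has 31 days — 1 day to the end of December leaves 167.
January has 31 days (136 left).
February has 29 days (107 left).
March has 31 days (76 left).
April has 30 days (46 left).
May has 31 days (15 left).
15 days into June → June 15, 1984.

June 15, 1984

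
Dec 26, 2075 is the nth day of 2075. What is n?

360

Days in months before Dec: 31 + 28 + 31 + 30 + 31 + 30 + 31 + 31 + 30 + 31 + 30 = 334.
Plus 26 days into Dec → day 360.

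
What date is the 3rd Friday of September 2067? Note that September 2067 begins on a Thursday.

2067-09-16

September 2067 begins on a Thursday, so the first Friday is September 2 (1 day later).
The 3rd Friday is 2 weeks later: 2 + 14 = 16.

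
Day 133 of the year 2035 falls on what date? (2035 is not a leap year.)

January has 31 days (133 − 31 = 102 remain).
February has 28 days (102 − 28 = 74 remain).
March has 31 days (74 − 31 = 43 remain).
April has 30 days (43 − 30 = 13 remain).
13 into May → May 13.

13 May 2035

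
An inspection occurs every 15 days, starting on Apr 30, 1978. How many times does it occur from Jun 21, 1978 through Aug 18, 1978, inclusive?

4

Occurrences land 15·i days after Apr 30, 1978 for i = 0, 1, 2, …
Jun 21, 1978 is 52 days after the start; 52 ÷ 15 = 3 remainder 7; since the remainder is 7, round up to i = 4. First occurrence in the window: #5 on Jun 29, 1978 (4×15 = 60 days in).
Aug 18, 1978 is 110 days after the start; 110 ÷ 15 = 7 remainder 5. Last occurrence in the window: #8 on Aug 13, 1978.
Occurrences #5 through #8: 4 in total.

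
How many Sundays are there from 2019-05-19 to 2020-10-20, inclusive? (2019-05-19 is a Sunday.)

75

2019-05-19 is a Sunday; the first Sunday on or after it is 2019-05-19.
From 2019-05-19 to 2020-10-20: 226 + 294 = 520 days (rest of 2019, to 2020-10-20 in 2020).
520 ÷ 7 = 74 full weeks with remainder 2, so 74 more Sundays after the first → 75.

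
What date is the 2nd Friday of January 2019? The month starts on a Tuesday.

11 January 2019

January 2019 begins on a Tuesday, so the first Friday is January 4 (3 days later).
The 2nd Friday is 1 weeks later: 4 + 7 = 11.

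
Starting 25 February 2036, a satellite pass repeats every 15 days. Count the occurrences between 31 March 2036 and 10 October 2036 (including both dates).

Occurrences land 15·i days after 25 February 2036 for i = 0, 1, 2, …
31 March 2036 is 35 days after the start; 35 ÷ 15 = 2 remainder 5; since the remainder is 5, round up to i = 3. First occurrence in the window: #4 on 10 April 2036 (3×15 = 45 days in).
10 October 2036 is 228 days after the start; 228 ÷ 15 = 15 remainder 3. Last occurrence in the window: #16 on 7 October 2036.
Occurrences #4 through #16: 13 in total.

13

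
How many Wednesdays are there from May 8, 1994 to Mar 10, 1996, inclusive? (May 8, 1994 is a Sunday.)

May 8, 1994 is a Sunday; the first Wednesday on or after it is May 11, 1994 (3 days later).
From May 11, 1994 to Mar 10, 1996: 234 + 365 + 70 = 669 days (rest of 1994, 1995, to Mar 10, 1996 in 1996).
669 ÷ 7 = 95 full weeks with remainder 4, so 95 more Wednesdays after the first → 96.

96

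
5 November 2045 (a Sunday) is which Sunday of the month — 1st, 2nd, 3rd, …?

Day 5 falls in week ⌈5/7⌉ of the month.
Days 1–7 hold the 1st Sunday, 8–14 the 2nd, 15–21 the 3rd, 22–28 the 4th, 29–31 the 5th.
5 is in the range for the 1st.

1st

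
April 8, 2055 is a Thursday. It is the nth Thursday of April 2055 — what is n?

Day 8 falls in week ⌈8/7⌉ of the month.
Days 1–7 hold the 1st Thursday, 8–14 the 2nd, 15–21 the 3rd, 22–28 the 4th, 29–31 the 5th.
8 is in the range for the 2nd.

2nd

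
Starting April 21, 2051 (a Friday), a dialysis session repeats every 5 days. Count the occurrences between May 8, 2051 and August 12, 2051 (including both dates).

19

Occurrences land 5·i days after April 21, 2051 for i = 0, 1, 2, …
May 8, 2051 is 17 days after the start; 17 ÷ 5 = 3 remainder 2; since the remainder is 2, round up to i = 4. First occurrence in the window: #5 on May 11, 2051 (4×5 = 20 days in).
August 12, 2051 is 113 days after the start; 113 ÷ 5 = 22 remainder 3. Last occurrence in the window: #23 on August 9, 2051.
Occurrences #5 through #23: 19 in total.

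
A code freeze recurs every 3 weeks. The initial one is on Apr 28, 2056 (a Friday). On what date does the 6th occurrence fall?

The 6th occurrence is 5 intervals after the first: 5 × 21 = 105 days after Apr 28, 2056.
Apr has 30 days — 2 days to the end of Apr leaves 103.
May has 31 days (72 left).
Jun has 30 days (42 left).
Jul has 31 days (11 left).
11 days into Aug → Aug 11, 2056.

Aug 11, 2056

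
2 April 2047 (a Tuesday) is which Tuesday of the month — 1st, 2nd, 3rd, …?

Day 2 falls in week ⌈2/7⌉ of the month.
Days 1–7 hold the 1st Tuesday, 8–14 the 2nd, 15–21 the 3rd, 22–28 the 4th, 29–31 the 5th.
2 is in the range for the 1st.

1st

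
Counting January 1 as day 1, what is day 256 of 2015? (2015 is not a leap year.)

13 September 2015

January has 31 days (256 − 31 = 225 remain).
February has 28 days (225 − 28 = 197 remain).
March has 31 days (197 − 31 = 166 remain).
April has 30 days (166 − 30 = 136 remain).
May has 31 days (136 − 31 = 105 remain).
June has 30 days (105 − 30 = 75 remain).
July has 31 days (75 − 31 = 44 remain).
August has 31 days (44 − 31 = 13 remain).
13 into September → September 13.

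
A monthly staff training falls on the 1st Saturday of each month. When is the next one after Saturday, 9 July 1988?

July 1988 starts on a Friday, so its 1st Saturday is 2 July 1988 (1 day in).
That is not after 9 July 1988, so look at August 1988.
August 1988 starts on a Monday, so its 1st Saturday is 6 August 1988 (5 days in).

6 August 1988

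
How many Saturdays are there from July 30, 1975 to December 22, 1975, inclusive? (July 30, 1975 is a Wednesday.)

21

July 30, 1975 is a Wednesday; the first Saturday on or after it is August 2, 1975 (3 days later).
From August 2, 1975 to December 22, 1975: 29 + 30 + 31 + 30 + 22 = 142 days (rest of August, September, October, November, December).
142 ÷ 7 = 20 full weeks with remainder 2, so 20 more Saturdays after the first → 21.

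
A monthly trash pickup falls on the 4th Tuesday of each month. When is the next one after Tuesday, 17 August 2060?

24 August 2060

August 2060 starts on a Sunday; its first Tuesday is the 3rd, so the 4th Tuesday is the 24th — 24 August 2060.
24 August 2060 is after 17 August 2060, so that is the next one.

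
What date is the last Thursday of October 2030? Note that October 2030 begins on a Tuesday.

October 2030 begins on a Tuesday, so the first Thursday is October 3 (2 days later).
October 2030 has 31 days. Adding weeks: 3, 10, 17, 24, 31 — the last one ≤ 31 is the 31st.

2030-10-31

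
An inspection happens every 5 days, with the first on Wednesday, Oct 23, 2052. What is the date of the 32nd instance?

The 32nd occurrence is 31 intervals after the first: 31 × 5 = 155 days after Oct 23, 2052.
Oct has 31 days — 8 days to the end of Oct leaves 147.
Nov has 30 days (117 left).
Dec has 31 days (86 left).
Jan has 31 days (55 left).
Feb has 28 days (27 left).
27 days into Mar → Mar 27, 2053.

Mar 27, 2053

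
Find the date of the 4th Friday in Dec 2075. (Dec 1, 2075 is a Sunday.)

Dec 2075 begins on a Sunday, so the first Friday is Dec 6 (5 days later).
The 4th Friday is 3 weeks later: 6 + 21 = 27.

Dec 27, 2075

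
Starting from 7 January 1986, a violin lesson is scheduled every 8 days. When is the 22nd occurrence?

The 22nd occurrence is 21 intervals after the first: 21 × 8 = 168 days after 7 January 1986.
January has 31 days — 24 days to the end of January leaves 144.
February has 28 days (116 left).
March has 31 days (85 left).
April has 30 days (55 left).
May has 31 days (24 left).
24 days into June → 24 June 1986.

24 June 1986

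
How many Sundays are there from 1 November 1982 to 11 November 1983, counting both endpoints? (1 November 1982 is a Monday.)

1 November 1982 is a Monday; the first Sunday on or after it is 7 November 1982 (6 days later).
From 7 November 1982 to 11 November 1983: 54 + 315 = 369 days (rest of 1982, to 11 November 1983 in 1983).
369 ÷ 7 = 52 full weeks with remainder 5, so 52 more Sundays after the first → 53.

53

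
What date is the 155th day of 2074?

June 4, 2074

January has 31 days (155 − 31 = 124 remain).
February has 28 days (124 − 28 = 96 remain).
March has 31 days (96 − 31 = 65 remain).
April has 30 days (65 − 30 = 35 remain).
May has 31 days (35 − 31 = 4 remain).
4 into June → June 4.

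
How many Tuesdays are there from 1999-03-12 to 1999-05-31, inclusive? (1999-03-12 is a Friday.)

11

1999-03-12 is a Friday; the first Tuesday on or after it is 1999-03-16 (4 days later).
From 1999-03-16 to 1999-05-31: 15 + 30 + 31 = 76 days (rest of March, April, May).
76 ÷ 7 = 10 full weeks with remainder 6, so 10 more Tuesdays after the first → 11.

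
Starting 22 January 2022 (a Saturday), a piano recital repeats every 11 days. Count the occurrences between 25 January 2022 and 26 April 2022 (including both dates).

8

Occurrences land 11·i days after 22 January 2022 for i = 0, 1, 2, …
25 January 2022 is 3 days after the start; 3 ÷ 11 = 0 remainder 3; since the remainder is 3, round up to i = 1. First occurrence in the window: #2 on 2 February 2022 (1×11 = 11 days in).
26 April 2022 is 94 days after the start; 94 ÷ 11 = 8 remainder 6. Last occurrence in the window: #9 on 20 April 2022.
Occurrences #2 through #9: 8 in total.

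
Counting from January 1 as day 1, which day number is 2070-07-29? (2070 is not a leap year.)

Days in months before July: 31 + 28 + 31 + 30 + 31 + 30 = 181.
Plus 29 days into July → day 210.

210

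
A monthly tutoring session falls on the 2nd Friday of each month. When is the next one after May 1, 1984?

May 1984 starts on a Tuesday; its first Friday is the 4th, so the 2nd Friday is the 11th — May 11, 1984.
May 11, 1984 is after May 1, 1984, so that is the next one.

May 11, 1984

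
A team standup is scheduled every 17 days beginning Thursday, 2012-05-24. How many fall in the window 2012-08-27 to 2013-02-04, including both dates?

10

Occurrences land 17·i days after 2012-05-24 for i = 0, 1, 2, …
2012-08-27 is 95 days after the start; 95 ÷ 17 = 5 remainder 10; since the remainder is 10, round up to i = 6. First occurrence in the window: #7 on 2012-09-03 (6×17 = 102 days in).
2013-02-04 is 256 days after the start; 256 ÷ 17 = 15 remainder 1. Last occurrence in the window: #16 on 2013-02-03.
Occurrences #7 through #16: 10 in total.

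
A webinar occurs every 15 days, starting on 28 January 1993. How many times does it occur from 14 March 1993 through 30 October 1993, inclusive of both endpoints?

Occurrences land 15·i days after 28 January 1993 for i = 0, 1, 2, …
14 March 1993 is 45 days after the start; 45 ÷ 15 = 3 remainder 0. First occurrence in the window: #4 on 14 March 1993 (3×15 = 45 days in).
30 October 1993 is 275 days after the start; 275 ÷ 15 = 18 remainder 5. Last occurrence in the window: #19 on 25 October 1993.
Occurrences #4 through #19: 16 in total.

16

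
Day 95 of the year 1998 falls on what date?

Jan has 31 days (95 − 31 = 64 remain).
Feb has 28 days (64 − 28 = 36 remain).
Mar has 31 days (36 − 31 = 5 remain).
5 into Apr → Apr 5.

Apr 5, 1998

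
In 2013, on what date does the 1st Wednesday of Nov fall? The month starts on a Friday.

Nov 2013 begins on a Friday, so the first Wednesday is Nov 6 (5 days later).

Nov 6, 2013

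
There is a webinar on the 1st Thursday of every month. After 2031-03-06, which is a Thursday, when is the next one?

2031-04-03

March 2031 starts on a Saturday, so its 1st Thursday is 2031-03-06 (5 days in).
That is not after 2031-03-06, so look at April 2031.
April 2031 starts on a Tuesday, so its 1st Thursday is 2031-04-03 (2 days in).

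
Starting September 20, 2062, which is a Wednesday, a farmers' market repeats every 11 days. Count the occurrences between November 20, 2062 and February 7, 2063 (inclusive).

7

Occurrences land 11·i days after September 20, 2062 for i = 0, 1, 2, …
November 20, 2062 is 61 days after the start; 61 ÷ 11 = 5 remainder 6; since the remainder is 6, round up to i = 6. First occurrence in the window: #7 on November 25, 2062 (6×11 = 66 days in).
February 7, 2063 is 140 days after the start; 140 ÷ 11 = 12 remainder 8. Last occurrence in the window: #13 on January 30, 2063.
Occurrences #7 through #13: 7 in total.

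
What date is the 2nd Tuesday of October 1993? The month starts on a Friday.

October 1993 begins on a Friday, so the first Tuesday is October 5 (4 days later).
The 2nd Tuesday is 1 weeks later: 5 + 7 = 12.

12 October 1993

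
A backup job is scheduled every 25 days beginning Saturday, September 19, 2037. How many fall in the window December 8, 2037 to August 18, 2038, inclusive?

10

Occurrences land 25·i days after September 19, 2037 for i = 0, 1, 2, …
December 8, 2037 is 80 days after the start; 80 ÷ 25 = 3 remainder 5; since the remainder is 5, round up to i = 4. First occurrence in the window: #5 on December 28, 2037 (4×25 = 100 days in).
August 18, 2038 is 333 days after the start; 333 ÷ 25 = 13 remainder 8. Last occurrence in the window: #14 on August 10, 2038.
Occurrences #5 through #14: 10 in total.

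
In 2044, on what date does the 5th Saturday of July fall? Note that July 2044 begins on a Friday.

30 July 2044

July 2044 begins on a Friday, so the first Saturday is July 2 (1 day later).
The 5th Saturday is 4 weeks later: 2 + 28 = 30.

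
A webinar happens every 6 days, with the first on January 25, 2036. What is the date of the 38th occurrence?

The 38th occurrence is 37 intervals after the first: 37 × 6 = 222 days after January 25, 2036.
January has 31 days — 6 days to the end of January leaves 216.
February has 29 days (187 left).
March has 31 days (156 left).
April has 30 days (126 left).
May has 31 days (95 left).
June has 30 days (65 left).
July has 31 days (34 left).
August has 31 days (3 left).
3 days into September → September 3, 2036.

September 3, 2036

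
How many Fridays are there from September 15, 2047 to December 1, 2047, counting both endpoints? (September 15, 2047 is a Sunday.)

September 15, 2047 is a Sunday; the first Friday on or after it is September 20, 2047 (5 days later).
From September 20, 2047 to December 1, 2047: 10 + 31 + 30 + 1 = 72 days (rest of September, October, November, December).
72 ÷ 7 = 10 full weeks with remainder 2, so 10 more Fridays after the first → 11.

11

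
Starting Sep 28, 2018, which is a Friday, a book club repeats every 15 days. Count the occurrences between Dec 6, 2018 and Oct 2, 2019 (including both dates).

20

Occurrences land 15·i days after Sep 28, 2018 for i = 0, 1, 2, …
Dec 6, 2018 is 69 days after the start; 69 ÷ 15 = 4 remainder 9; since the remainder is 9, round up to i = 5. First occurrence in the window: #6 on Dec 12, 2018 (5×15 = 75 days in).
Oct 2, 2019 is 369 days after the start; 369 ÷ 15 = 24 remainder 9. Last occurrence in the window: #25 on Sep 23, 2019.
Occurrences #6 through #25: 20 in total.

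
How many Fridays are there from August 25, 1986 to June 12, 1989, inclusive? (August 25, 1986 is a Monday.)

August 25, 1986 is a Monday; the first Friday on or after it is August 29, 1986 (4 days later).
From August 29, 1986 to June 12, 1989: 124 + 365 + 366 + 163 = 1018 days (rest of 1986, 1987, 1988, to June 12, 1989 in 1989).
1018 ÷ 7 = 145 full weeks with remainder 3, so 145 more Fridays after the first → 146.

146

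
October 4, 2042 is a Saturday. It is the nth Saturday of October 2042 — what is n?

1st

Day 4 falls in week ⌈4/7⌉ of the month.
Days 1–7 hold the 1st Saturday, 8–14 the 2nd, 15–21 the 3rd, 22–28 the 4th, 29–31 the 5th.
4 is in the range for the 1st.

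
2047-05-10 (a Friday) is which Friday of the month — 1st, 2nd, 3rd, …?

Day 10 falls in week ⌈10/7⌉ of the month.
Days 1–7 hold the 1st Friday, 8–14 the 2nd, 15–21 the 3rd, 22–28 the 4th, 29–31 the 5th.
10 is in the range for the 2nd.

2nd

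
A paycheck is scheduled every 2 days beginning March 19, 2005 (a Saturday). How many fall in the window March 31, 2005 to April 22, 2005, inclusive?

Occurrences land 2·i days after March 19, 2005 for i = 0, 1, 2, …
March 31, 2005 is 12 days after the start; 12 ÷ 2 = 6 remainder 0. First occurrence in the window: #7 on March 31, 2005 (6×2 = 12 days in).
April 22, 2005 is 34 days after the start; 34 ÷ 2 = 17 remainder 0. Last occurrence in the window: #18 on April 22, 2005.
Occurrences #7 through #18: 12 in total.

12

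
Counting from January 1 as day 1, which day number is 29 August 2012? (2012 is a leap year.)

242

Days in months before August: 31 + 29 + 31 + 30 + 31 + 30 + 31 = 213.
Plus 29 days into August → day 242.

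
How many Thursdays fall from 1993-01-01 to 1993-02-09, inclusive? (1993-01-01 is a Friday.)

5

1993-01-01 is a Friday; the first Thursday on or after it is 1993-01-07 (6 days later).
From 1993-01-07 to 1993-02-09: 24 + 9 = 33 days (rest of January, February).
33 ÷ 7 = 4 full weeks with remainder 5, so 4 more Thursdays after the first → 5.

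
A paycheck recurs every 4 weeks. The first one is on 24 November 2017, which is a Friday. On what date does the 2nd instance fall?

22 December 2017

The 2nd occurrence is 1 interval after the first: 1 × 28 = 28 days after 24 November 2017.
November has 30 days — 6 days to the end of November leaves 22.
22 days into December → 22 December 2017.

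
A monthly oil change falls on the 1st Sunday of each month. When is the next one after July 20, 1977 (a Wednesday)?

July 1977 starts on a Friday, so its 1st Sunday is July 3, 1977 (2 days in).
That is not after July 20, 1977, so look at August 1977.
August 1977 starts on a Monday, so its 1st Sunday is August 7, 1977 (6 days in).

August 7, 1977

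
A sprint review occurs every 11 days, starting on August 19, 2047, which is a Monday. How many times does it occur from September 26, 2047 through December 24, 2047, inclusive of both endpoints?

8

Occurrences land 11·i days after August 19, 2047 for i = 0, 1, 2, …
September 26, 2047 is 38 days after the start; 38 ÷ 11 = 3 remainder 5; since the remainder is 5, round up to i = 4. First occurrence in the window: #5 on October 2, 2047 (4×11 = 44 days in).
December 24, 2047 is 127 days after the start; 127 ÷ 11 = 11 remainder 6. Last occurrence in the window: #12 on December 18, 2047.
Occurrences #5 through #12: 8 in total.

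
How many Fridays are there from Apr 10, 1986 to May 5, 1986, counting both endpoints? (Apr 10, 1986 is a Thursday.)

Apr 10, 1986 is a Thursday; the first Friday on or after it is Apr 11, 1986 (1 day later).
From Apr 11, 1986 to May 5, 1986: 19 + 5 = 24 days (rest of Apr, May).
24 ÷ 7 = 3 full weeks with remainder 3, so 3 more Fridays after the first → 4.

4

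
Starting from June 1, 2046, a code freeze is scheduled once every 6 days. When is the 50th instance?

The 50th occurrence is 49 intervals after the first: 49 × 6 = 294 days after June 1, 2046.
June has 30 days — 29 days to the end of June leaves 265.
July has 31 days (234 left).
August has 31 days (203 left).
September has 30 days (173 left).
October has 31 days (142 left).
November has 30 days (112 left).
December has 31 days (81 left).
January has 31 days (50 left).
February has 28 days (22 left).
22 days into March → March 22, 2047.

March 22, 2047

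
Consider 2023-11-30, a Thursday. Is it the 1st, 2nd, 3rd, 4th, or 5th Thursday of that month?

Day 30 falls in week ⌈30/7⌉ of the month.
Days 1–7 hold the 1st Thursday, 8–14 the 2nd, 15–21 the 3rd, 22–28 the 4th, 29–31 the 5th.
30 is in the range for the 5th.

5th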